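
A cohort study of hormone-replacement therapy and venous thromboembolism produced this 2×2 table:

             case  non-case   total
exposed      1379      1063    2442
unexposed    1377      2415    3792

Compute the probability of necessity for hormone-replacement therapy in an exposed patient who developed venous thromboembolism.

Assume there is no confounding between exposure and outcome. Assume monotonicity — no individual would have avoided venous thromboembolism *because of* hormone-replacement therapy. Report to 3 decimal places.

p₁ = P(outcome | exposed) = 1379/2442 = 0.5647
p₀ = P(outcome | unexposed) = 1377/3792 = 0.36313
Under exogeneity and monotonicity, PN = (p₁ − p₀)/p₁.
PN = (0.5647 − 0.36313) / 0.5647 ≈ 0.3569

PN ≈ 0.357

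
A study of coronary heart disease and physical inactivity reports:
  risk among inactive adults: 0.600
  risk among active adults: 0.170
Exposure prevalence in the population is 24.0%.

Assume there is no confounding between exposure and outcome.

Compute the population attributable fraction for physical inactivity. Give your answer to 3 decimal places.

PAF ≈ 0.378

Let p₁ = 0.6, p₀ = 0.17.
Overall risk P(Y=1) = π·p₁ + (1−π)·p₀ = 0.24×0.6 + 0.76×0.17 = 0.2732.
Under exogeneity, PAF = [P(Y=1) − p₀] / P(Y=1).
PAF = (0.2732 − 0.17) / 0.2732 ≈ 0.3777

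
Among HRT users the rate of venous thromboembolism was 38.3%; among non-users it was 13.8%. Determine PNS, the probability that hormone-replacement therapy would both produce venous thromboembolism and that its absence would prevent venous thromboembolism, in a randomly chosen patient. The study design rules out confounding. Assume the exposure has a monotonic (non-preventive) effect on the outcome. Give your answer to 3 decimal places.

p₁ = 0.383, p₀ = 0.138.
Under exogeneity and monotonicity, PNS = p₁ − p₀.
PNS = 0.383 − 0.138 = 0.245

PNS ≈ 0.245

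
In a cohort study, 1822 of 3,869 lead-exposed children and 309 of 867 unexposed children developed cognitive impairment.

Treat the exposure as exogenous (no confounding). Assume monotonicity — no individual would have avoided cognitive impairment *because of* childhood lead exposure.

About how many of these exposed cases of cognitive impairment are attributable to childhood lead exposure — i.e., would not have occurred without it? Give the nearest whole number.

about 443 cases

p₁ = P(outcome | exposed) = 1822/3869 = 0.47092
p₀ = P(outcome | unexposed) = 309/867 = 0.3564
PN = (p₁ − p₀)/p₁ = (0.47092 − 0.3564) / 0.47092 ≈ 0.24318.
Attributable cases ≈ PN × (exposed cases) = 0.24318 × 1822 ≈ 443.08.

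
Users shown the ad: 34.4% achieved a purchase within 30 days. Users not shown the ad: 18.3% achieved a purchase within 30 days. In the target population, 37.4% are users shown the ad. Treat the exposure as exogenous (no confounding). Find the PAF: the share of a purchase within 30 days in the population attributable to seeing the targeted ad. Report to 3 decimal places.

PAF ≈ 0.248

p₁ = 0.344, p₀ = 0.183.
Overall risk P(Y=1) = π·p₁ + (1−π)·p₀ = 0.374×0.344 + 0.626×0.183 = 0.24321.
Under exogeneity, PAF = [P(Y=1) − p₀] / P(Y=1).
PAF = (0.24321 − 0.183) / 0.24321 ≈ 0.2476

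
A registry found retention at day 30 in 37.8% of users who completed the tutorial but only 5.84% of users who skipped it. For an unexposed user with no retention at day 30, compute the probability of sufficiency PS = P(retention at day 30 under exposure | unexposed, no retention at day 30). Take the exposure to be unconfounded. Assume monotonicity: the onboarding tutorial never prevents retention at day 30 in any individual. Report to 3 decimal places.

p₁ = 0.378, p₀ = 0.0584.
Under exogeneity and monotonicity, PS = (p₁ − p₀) / (1 − p₀).
PS = (0.378 − 0.0584) / (1 − 0.0584) = 0.3196 / 0.9416 ≈ 0.3394

PS ≈ 0.339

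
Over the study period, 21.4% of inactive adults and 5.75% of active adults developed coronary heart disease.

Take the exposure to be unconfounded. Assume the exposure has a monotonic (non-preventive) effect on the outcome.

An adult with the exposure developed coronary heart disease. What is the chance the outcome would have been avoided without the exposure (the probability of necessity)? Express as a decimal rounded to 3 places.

PN ≈ 0.731

p₁ = 0.214, p₀ = 0.0575.
Under exogeneity and monotonicity, PN = (p₁ − p₀) / p₁.
PN = (0.214 − 0.0575) / 0.214 = 0.1565 / 0.214 ≈ 0.7313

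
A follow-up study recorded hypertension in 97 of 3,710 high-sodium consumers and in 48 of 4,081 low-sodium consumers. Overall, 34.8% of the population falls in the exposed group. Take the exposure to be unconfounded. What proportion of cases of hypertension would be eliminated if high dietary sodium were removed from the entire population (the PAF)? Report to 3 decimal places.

p₁ = P(outcome | exposed) = 97/3710 = 0.026146
p₀ = P(outcome | unexposed) = 48/4081 = 0.011762
Overall risk P(Y=1) = π·p₁ + (1−π)·p₀ = 0.348×0.026146 + 0.652×0.011762 = 0.016767.
Under exogeneity, PAF = [P(Y=1) − p₀] / P(Y=1).
PAF = (0.016767 − 0.011762) / 0.016767 ≈ 0.2985

PAF ≈ 0.299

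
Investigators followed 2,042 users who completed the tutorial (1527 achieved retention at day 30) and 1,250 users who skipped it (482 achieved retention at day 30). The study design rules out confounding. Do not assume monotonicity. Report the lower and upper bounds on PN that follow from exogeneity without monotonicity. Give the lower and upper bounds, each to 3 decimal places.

p₁ = P(outcome | exposed) = 1527/2042 = 0.7478
p₀ = P(outcome | unexposed) = 482/1250 = 0.3856
Under exogeneity alone the bounds on PN are max{0,(p₁−p₀)/p₁} ≤ PN ≤ min{1,(1−p₀)/p₁}.
  lower = (p₁ − p₀)/p₁ = 0.3622 / 0.7478 ≈ 0.4844
  upper = min{1, (1 − p₀)/p₁} = 0.6144 / 0.7478 ≈ 0.8216

0.484 ≤ PN ≤ 0.822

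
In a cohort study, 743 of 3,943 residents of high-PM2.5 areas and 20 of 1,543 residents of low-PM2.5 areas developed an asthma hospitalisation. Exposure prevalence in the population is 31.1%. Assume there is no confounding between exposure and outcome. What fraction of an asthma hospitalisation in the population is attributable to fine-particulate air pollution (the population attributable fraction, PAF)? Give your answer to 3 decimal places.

PAF ≈ 0.808

p₁ = P(outcome | exposed) = 743/3943 = 0.18844
p₀ = P(outcome | unexposed) = 20/1543 = 0.012962
Overall risk P(Y=1) = π·p₁ + (1−π)·p₀ = 0.311×0.18844 + 0.689×0.012962 = 0.067534.
Under exogeneity, PAF = [P(Y=1) − p₀] / P(Y=1).
PAF = (0.067534 − 0.012962) / 0.067534 ≈ 0.8081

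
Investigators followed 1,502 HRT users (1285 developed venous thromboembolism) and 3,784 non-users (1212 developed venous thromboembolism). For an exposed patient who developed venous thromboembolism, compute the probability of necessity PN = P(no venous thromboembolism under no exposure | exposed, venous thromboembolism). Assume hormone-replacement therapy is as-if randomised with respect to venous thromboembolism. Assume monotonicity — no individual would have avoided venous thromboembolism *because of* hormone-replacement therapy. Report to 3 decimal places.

p₁ = P(outcome | exposed) = 1285/1502 = 0.85553
p₀ = P(outcome | unexposed) = 1212/3784 = 0.3203
Under exogeneity and monotonicity, PN = (p₁ − p₀) / p₁.
PN = (0.85553 − 0.3203) / 0.85553 = 0.53523 / 0.85553 ≈ 0.6256

PN ≈ 0.626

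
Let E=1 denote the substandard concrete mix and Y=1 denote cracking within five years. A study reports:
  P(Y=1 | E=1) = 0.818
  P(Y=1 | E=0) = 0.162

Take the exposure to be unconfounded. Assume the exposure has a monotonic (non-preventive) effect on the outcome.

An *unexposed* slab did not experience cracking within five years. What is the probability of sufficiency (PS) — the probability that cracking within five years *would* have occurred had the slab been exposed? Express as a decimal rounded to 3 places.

PS ≈ 0.783

Let p₁ = 0.818, p₀ = 0.162.
Under exogeneity and monotonicity, PS = (p₁ − p₀) / (1 − p₀).
PS = (0.818 − 0.162) / (1 − 0.162) = 0.656 / 0.838 ≈ 0.7828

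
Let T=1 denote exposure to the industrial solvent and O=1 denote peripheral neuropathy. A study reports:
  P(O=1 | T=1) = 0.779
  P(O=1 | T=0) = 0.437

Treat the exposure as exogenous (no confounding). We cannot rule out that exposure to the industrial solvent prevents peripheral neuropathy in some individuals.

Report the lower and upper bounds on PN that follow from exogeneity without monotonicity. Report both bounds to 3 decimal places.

Let p₁ = 0.779, p₀ = 0.437.
Under exogeneity alone the bounds on PN are max{0,(p₁−p₀)/p₁} ≤ PN ≤ min{1,(1−p₀)/p₁}.
  lower = (p₁ − p₀)/p₁ = 0.342 / 0.779 ≈ 0.4390
  upper = min{1, (1 − p₀)/p₁} = 0.563 / 0.779 ≈ 0.7227

0.439 ≤ PN ≤ 0.723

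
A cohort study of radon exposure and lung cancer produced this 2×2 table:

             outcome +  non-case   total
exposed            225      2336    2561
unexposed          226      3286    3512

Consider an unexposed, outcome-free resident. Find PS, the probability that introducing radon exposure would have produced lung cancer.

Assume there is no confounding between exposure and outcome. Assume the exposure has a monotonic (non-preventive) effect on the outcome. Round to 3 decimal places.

PS ≈ 0.025

p₁ = P(outcome | exposed) = 225/2561 = 0.087856
p₀ = P(outcome | unexposed) = 226/3512 = 0.064351
Under exogeneity and monotonicity, PS = (p₁ − p₀)/(1 − p₀).
PS = (0.087856 − 0.064351) / 0.93565 ≈ 0.0251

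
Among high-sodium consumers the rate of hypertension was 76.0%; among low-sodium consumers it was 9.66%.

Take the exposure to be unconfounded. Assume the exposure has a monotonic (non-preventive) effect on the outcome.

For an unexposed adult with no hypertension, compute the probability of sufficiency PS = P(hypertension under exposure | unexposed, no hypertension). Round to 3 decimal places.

p₁ = 0.76, p₀ = 0.0966.
Under exogeneity and monotonicity, PS = (p₁ − p₀) / (1 − p₀).
PS = (0.76 − 0.0966) / (1 − 0.0966) = 0.6634 / 0.9034 ≈ 0.7343

PS ≈ 0.734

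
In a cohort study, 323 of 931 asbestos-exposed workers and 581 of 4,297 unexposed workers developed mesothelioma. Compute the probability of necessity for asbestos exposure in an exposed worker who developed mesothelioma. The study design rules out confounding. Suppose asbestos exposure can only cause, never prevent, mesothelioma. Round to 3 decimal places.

PN ≈ 0.610

p₁ = P(outcome | exposed) = 323/931 = 0.34694
p₀ = P(outcome | unexposed) = 581/4297 = 0.13521
Under exogeneity and monotonicity, PN = (p₁ − p₀) / p₁.
PN = (0.34694 − 0.13521) / 0.34694 = 0.21173 / 0.34694 ≈ 0.6103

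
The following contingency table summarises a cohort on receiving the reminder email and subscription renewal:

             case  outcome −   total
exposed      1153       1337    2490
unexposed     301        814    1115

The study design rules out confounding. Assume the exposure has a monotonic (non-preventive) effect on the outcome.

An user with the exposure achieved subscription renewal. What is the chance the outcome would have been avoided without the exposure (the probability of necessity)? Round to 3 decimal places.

p₁ = P(outcome | exposed) = 1153/2490 = 0.46305
p₀ = P(outcome | unexposed) = 301/1115 = 0.26996
Under exogeneity and monotonicity, PN = (p₁ − p₀)/p₁.
PN = (0.46305 − 0.26996) / 0.46305 ≈ 0.4170

PN ≈ 0.417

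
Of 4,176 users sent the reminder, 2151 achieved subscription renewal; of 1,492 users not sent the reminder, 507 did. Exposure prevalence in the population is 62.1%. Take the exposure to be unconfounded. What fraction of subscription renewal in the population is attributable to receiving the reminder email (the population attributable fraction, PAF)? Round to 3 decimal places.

p₁ = P(outcome | exposed) = 2151/4176 = 0.51509
p₀ = P(outcome | unexposed) = 507/1492 = 0.33981
Overall risk P(Y=1) = π·p₁ + (1−π)·p₀ = 0.621×0.51509 + 0.379×0.33981 = 0.44866.
Under exogeneity, PAF = [P(Y=1) − p₀] / P(Y=1).
PAF = (0.44866 − 0.33981) / 0.44866 ≈ 0.2426

PAF ≈ 0.243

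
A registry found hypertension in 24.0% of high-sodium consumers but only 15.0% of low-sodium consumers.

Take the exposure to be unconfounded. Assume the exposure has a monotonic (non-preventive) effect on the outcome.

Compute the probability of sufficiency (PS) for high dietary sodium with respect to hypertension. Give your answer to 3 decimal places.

p₁ = 0.24, p₀ = 0.15.
Under exogeneity and monotonicity, PS = (p₁ − p₀) / (1 − p₀).
PS = (0.24 − 0.15) / (1 − 0.15) = 0.09 / 0.85 ≈ 0.1059

PS ≈ 0.106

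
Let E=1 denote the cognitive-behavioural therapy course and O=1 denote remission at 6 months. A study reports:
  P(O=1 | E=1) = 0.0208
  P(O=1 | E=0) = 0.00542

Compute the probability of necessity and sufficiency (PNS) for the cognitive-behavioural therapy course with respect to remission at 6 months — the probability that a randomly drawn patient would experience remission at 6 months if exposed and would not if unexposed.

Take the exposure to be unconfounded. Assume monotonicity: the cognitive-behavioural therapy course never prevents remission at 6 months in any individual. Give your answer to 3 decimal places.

Let p₁ = 0.0208, p₀ = 0.00542.
Under exogeneity and monotonicity, PNS = p₁ − p₀.
PNS = 0.0208 − 0.00542 = 0.01538

PNS ≈ 0.015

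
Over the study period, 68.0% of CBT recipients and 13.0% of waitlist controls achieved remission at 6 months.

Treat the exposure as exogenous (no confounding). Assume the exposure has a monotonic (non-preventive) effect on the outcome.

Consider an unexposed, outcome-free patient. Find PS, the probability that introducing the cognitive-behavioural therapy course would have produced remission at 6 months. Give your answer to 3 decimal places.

PS ≈ 0.632

p₁ = 0.68, p₀ = 0.13.
Under exogeneity and monotonicity, PS = (p₁ − p₀) / (1 − p₀).
PS = (0.68 − 0.13) / (1 − 0.13) = 0.55 / 0.87 ≈ 0.6322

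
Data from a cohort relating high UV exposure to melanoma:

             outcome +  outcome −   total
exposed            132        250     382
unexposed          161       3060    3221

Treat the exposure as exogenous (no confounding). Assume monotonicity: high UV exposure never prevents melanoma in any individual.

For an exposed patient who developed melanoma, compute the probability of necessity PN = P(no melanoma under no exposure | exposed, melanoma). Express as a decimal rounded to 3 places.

PN ≈ 0.855

p₁ = P(outcome | exposed) = 132/382 = 0.34555
p₀ = P(outcome | unexposed) = 161/3221 = 0.049984
Under exogeneity and monotonicity, PN = (p₁ − p₀)/p₁.
PN = (0.34555 − 0.049984) / 0.34555 ≈ 0.8553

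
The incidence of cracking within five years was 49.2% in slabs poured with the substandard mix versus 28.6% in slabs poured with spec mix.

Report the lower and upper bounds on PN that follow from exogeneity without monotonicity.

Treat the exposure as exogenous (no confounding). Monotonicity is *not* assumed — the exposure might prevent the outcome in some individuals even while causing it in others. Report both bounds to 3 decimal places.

0.419 ≤ PN ≤ 1.000

p₁ = 0.492, p₀ = 0.286.
Under exogeneity alone the bounds on PN are max{0,(p₁−p₀)/p₁} ≤ PN ≤ min{1,(1−p₀)/p₁}.
  lower = (p₁ − p₀)/p₁ = 0.206 / 0.492 ≈ 0.4187
  upper = min{1, (1 − p₀)/p₁} = 0.714 / 0.492 ≈ 1.4512 → capped at 1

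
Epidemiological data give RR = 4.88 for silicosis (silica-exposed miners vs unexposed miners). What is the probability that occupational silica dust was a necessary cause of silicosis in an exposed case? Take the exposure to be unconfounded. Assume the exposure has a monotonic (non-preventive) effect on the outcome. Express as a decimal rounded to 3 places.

PN ≈ 0.795

Under exogeneity and monotonicity, PN = (RR − 1) / RR = 1 − 1/RR.
PN = (4.88 − 1) / 4.88 = 3.88 / 4.88 ≈ 0.7951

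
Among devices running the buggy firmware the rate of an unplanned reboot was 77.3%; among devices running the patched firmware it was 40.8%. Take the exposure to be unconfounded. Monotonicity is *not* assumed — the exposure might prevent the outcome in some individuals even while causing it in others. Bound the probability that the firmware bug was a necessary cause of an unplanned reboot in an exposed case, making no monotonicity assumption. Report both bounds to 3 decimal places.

p₁ = 0.773, p₀ = 0.408.
Under exogeneity alone the bounds on PN are max{0,(p₁−p₀)/p₁} ≤ PN ≤ min{1,(1−p₀)/p₁}.
  lower = (p₁ − p₀)/p₁ = 0.365 / 0.773 ≈ 0.4722
  upper = min{1, (1 − p₀)/p₁} = 0.592 / 0.773 ≈ 0.7658

0.472 ≤ PN ≤ 0.766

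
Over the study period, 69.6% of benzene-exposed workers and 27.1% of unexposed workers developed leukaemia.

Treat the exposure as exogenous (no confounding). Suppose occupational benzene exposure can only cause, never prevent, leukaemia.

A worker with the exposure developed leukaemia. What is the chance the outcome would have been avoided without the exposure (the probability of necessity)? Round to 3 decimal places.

p₁ = 0.696, p₀ = 0.271.
Under exogeneity and monotonicity, PN = (p₁ − p₀) / p₁.
PN = (0.696 − 0.271) / 0.696 = 0.425 / 0.696 ≈ 0.6106

PN ≈ 0.611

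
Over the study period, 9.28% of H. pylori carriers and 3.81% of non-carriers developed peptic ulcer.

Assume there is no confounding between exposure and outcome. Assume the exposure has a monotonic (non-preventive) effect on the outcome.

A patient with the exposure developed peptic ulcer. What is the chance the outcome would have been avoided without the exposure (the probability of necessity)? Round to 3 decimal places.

p₁ = 0.0928, p₀ = 0.0381.
Under exogeneity and monotonicity, PN = (p₁ − p₀) / p₁.
PN = (0.0928 − 0.0381) / 0.0928 = 0.0547 / 0.0928 ≈ 0.5894

PN ≈ 0.589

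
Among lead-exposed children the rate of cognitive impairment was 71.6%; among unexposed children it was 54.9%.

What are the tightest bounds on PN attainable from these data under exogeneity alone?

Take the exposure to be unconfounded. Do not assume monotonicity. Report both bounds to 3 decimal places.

0.233 ≤ PN ≤ 0.630

p₁ = 0.716, p₀ = 0.549.
Under exogeneity alone the bounds on PN are max{0,(p₁−p₀)/p₁} ≤ PN ≤ min{1,(1−p₀)/p₁}.
  lower = (p₁ − p₀)/p₁ = 0.167 / 0.716 ≈ 0.2332
  upper = min{1, (1 − p₀)/p₁} = 0.451 / 0.716 ≈ 0.6299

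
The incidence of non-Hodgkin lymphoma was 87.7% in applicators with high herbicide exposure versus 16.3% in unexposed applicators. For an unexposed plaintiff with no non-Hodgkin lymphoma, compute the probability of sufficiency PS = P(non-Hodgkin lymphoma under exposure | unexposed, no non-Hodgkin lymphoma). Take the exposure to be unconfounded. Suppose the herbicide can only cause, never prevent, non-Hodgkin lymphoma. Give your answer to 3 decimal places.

PS ≈ 0.853

p₁ = 0.877, p₀ = 0.163.
Under exogeneity and monotonicity, PS = (p₁ − p₀) / (1 − p₀).
PS = (0.877 − 0.163) / (1 − 0.163) = 0.714 / 0.837 ≈ 0.8530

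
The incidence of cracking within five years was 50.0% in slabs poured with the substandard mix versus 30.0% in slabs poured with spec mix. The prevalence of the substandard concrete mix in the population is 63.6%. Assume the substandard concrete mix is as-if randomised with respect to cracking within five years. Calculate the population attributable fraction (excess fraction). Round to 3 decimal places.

PAF ≈ 0.298

p₁ = 0.5, p₀ = 0.3.
Overall risk P(Y=1) = π·p₁ + (1−π)·p₀ = 0.636×0.5 + 0.364×0.3 = 0.4272.
Under exogeneity, PAF = [P(Y=1) − p₀] / P(Y=1).
PAF = (0.4272 − 0.3) / 0.4272 ≈ 0.2978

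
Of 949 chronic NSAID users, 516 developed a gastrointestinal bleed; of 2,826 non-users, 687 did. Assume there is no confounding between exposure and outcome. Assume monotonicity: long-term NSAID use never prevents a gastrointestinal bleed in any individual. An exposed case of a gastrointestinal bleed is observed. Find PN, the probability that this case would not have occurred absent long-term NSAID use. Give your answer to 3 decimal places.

PN ≈ 0.553

p₁ = P(outcome | exposed) = 516/949 = 0.54373
p₀ = P(outcome | unexposed) = 687/2826 = 0.2431
Under exogeneity and monotonicity, PN = (p₁ − p₀) / p₁.
PN = (0.54373 − 0.2431) / 0.54373 = 0.30063 / 0.54373 ≈ 0.5529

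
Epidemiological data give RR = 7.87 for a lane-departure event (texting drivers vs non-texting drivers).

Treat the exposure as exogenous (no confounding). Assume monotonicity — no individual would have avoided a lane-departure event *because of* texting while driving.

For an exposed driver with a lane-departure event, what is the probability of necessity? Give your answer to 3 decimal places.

PN ≈ 0.873

Under exogeneity and monotonicity, PN = (RR − 1) / RR = 1 − 1/RR.
PN = (7.87 − 1) / 7.87 = 6.87 / 7.87 ≈ 0.8729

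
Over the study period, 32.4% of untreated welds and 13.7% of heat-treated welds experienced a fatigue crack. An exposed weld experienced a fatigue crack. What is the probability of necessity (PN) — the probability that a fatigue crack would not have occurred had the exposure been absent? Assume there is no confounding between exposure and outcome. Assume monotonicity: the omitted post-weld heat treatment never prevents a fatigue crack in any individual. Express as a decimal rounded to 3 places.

PN ≈ 0.577

p₁ = 0.324, p₀ = 0.137.
Under exogeneity and monotonicity, PN = (p₁ − p₀) / p₁.
PN = (0.324 − 0.137) / 0.324 = 0.187 / 0.324 ≈ 0.5772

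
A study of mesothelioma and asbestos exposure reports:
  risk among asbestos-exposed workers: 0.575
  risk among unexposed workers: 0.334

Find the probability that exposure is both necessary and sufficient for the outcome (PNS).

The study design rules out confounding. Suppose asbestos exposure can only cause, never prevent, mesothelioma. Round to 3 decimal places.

Let p₁ = 0.575, p₀ = 0.334.
Under exogeneity and monotonicity, PNS = p₁ − p₀.
PNS = 0.575 − 0.334 = 0.241

PNS ≈ 0.241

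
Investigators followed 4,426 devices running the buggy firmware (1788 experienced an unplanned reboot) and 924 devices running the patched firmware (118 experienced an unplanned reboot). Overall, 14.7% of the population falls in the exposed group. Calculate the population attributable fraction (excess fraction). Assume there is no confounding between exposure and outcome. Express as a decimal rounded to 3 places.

PAF ≈ 0.241

p₁ = P(outcome | exposed) = 1788/4426 = 0.40398
p₀ = P(outcome | unexposed) = 118/924 = 0.12771
Overall risk P(Y=1) = π·p₁ + (1−π)·p₀ = 0.147×0.40398 + 0.853×0.12771 = 0.16832.
Under exogeneity, PAF = [P(Y=1) − p₀] / P(Y=1).
PAF = (0.16832 − 0.12771) / 0.16832 ≈ 0.2413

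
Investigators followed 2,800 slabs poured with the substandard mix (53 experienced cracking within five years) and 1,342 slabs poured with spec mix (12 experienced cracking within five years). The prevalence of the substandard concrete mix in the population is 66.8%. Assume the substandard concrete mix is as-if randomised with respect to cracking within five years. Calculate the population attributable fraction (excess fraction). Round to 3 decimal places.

p₁ = P(outcome | exposed) = 53/2800 = 0.018929
p₀ = P(outcome | unexposed) = 12/1342 = 0.0089419
Overall risk P(Y=1) = π·p₁ + (1−π)·p₀ = 0.668×0.018929 + 0.332×0.0089419 = 0.015613.
Under exogeneity, PAF = [P(Y=1) − p₀] / P(Y=1).
PAF = (0.015613 − 0.0089419) / 0.015613 ≈ 0.4273

PAF ≈ 0.427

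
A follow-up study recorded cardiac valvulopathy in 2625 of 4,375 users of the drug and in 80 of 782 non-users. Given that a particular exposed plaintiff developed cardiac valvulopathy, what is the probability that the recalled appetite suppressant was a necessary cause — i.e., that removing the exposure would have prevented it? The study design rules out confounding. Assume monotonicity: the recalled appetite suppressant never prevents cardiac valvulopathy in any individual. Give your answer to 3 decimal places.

PN ≈ 0.829

p₁ = P(outcome | exposed) = 2625/4375 = 0.6
p₀ = P(outcome | unexposed) = 80/782 = 0.1023
Under exogeneity and monotonicity, PN = (p₁ − p₀) / p₁.
PN = (0.6 − 0.1023) / 0.6 = 0.4977 / 0.6 ≈ 0.8295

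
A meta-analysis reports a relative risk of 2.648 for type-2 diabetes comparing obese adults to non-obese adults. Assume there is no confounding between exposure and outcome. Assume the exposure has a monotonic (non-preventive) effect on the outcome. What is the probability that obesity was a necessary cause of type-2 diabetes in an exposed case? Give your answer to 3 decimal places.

PN ≈ 0.622

Under exogeneity and monotonicity, PN = (RR − 1) / RR = 1 − 1/RR.
PN = (2.648 − 1) / 2.648 = 1.648 / 2.648 ≈ 0.6224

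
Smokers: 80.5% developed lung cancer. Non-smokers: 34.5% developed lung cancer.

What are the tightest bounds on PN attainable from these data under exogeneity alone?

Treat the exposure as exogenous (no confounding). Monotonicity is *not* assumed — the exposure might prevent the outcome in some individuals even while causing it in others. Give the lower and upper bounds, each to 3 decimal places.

p₁ = 0.805, p₀ = 0.345.
Under exogeneity alone the bounds on PN are max{0,(p₁−p₀)/p₁} ≤ PN ≤ min{1,(1−p₀)/p₁}.
  lower = (p₁ − p₀)/p₁ = 0.46 / 0.805 ≈ 0.5714
  upper = min{1, (1 − p₀)/p₁} = 0.655 / 0.805 ≈ 0.8137

0.571 ≤ PN ≤ 0.814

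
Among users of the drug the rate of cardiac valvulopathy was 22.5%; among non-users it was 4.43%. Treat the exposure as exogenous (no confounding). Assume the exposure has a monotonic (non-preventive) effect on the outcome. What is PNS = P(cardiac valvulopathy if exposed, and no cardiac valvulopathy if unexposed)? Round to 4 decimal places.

PNS ≈ 0.1807

p₁ = 0.225, p₀ = 0.0443.
Under exogeneity and monotonicity, PNS = p₁ − p₀.
PNS = 0.225 − 0.0443 = 0.1807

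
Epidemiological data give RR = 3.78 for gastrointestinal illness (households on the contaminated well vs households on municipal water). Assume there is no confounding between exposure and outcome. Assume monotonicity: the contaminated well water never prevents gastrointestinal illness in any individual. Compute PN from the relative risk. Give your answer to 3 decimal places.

Under exogeneity and monotonicity, PN = (RR − 1) / RR = 1 − 1/RR.
PN = (3.78 − 1) / 3.78 = 2.78 / 3.78 ≈ 0.7354

PN ≈ 0.735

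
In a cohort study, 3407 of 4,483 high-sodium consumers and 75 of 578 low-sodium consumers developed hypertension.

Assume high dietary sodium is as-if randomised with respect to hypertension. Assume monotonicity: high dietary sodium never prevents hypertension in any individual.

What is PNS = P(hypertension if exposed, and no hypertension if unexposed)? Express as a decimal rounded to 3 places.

PNS ≈ 0.630

p₁ = P(outcome | exposed) = 3407/4483 = 0.75998
p₀ = P(outcome | unexposed) = 75/578 = 0.12976
Under exogeneity and monotonicity, PNS = p₁ − p₀.
PNS = 0.75998 − 0.12976 = 0.63022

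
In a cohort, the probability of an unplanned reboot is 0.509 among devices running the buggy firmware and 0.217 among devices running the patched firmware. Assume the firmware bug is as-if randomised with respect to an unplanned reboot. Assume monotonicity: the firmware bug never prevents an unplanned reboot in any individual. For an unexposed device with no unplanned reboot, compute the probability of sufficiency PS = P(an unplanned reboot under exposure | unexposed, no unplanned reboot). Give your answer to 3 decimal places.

Let p₁ = 0.509, p₀ = 0.217.
Under exogeneity and monotonicity, PS = (p₁ − p₀) / (1 − p₀).
PS = (0.509 − 0.217) / (1 − 0.217) = 0.292 / 0.783 ≈ 0.3729

PS ≈ 0.373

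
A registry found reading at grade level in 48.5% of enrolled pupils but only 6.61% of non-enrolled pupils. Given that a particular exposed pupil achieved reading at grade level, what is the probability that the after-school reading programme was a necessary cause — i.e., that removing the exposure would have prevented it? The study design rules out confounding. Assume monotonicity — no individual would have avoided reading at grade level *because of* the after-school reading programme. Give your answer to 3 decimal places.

PN ≈ 0.864

p₁ = 0.485, p₀ = 0.0661.
Under exogeneity and monotonicity, PN = (p₁ − p₀) / p₁.
PN = (0.485 − 0.0661) / 0.485 = 0.4189 / 0.485 ≈ 0.8637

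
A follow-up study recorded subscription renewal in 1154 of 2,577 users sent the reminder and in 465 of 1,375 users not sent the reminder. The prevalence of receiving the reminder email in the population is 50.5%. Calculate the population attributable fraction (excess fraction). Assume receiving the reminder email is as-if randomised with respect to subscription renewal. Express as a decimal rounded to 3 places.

PAF ≈ 0.141

p₁ = P(outcome | exposed) = 1154/2577 = 0.44781
p₀ = P(outcome | unexposed) = 465/1375 = 0.33818
Overall risk P(Y=1) = π·p₁ + (1−π)·p₀ = 0.505×0.44781 + 0.495×0.33818 = 0.39354.
Under exogeneity, PAF = [P(Y=1) − p₀] / P(Y=1).
PAF = (0.39354 − 0.33818) / 0.39354 ≈ 0.1407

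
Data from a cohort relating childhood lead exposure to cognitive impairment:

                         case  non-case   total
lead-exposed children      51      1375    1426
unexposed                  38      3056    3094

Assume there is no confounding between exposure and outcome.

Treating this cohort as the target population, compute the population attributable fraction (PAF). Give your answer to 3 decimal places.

PAF ≈ 0.376

p₁ = P(outcome | exposed) = 51/1426 = 0.035764
p₀ = P(outcome | unexposed) = 38/3094 = 0.012282
Exposure prevalence π = 1426/4520 = 0.31549; overall risk P(Y=1) = 0.01969.
Under exogeneity, PAF = [P(Y=1) − p₀]/P(Y=1).
PAF = (0.01969 − 0.012282) / 0.01969 ≈ 0.3762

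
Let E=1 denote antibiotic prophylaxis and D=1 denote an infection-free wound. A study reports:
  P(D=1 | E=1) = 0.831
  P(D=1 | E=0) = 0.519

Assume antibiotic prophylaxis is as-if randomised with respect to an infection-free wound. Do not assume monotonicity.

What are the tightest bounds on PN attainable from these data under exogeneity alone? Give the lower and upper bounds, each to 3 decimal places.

Let p₁ = 0.831, p₀ = 0.519.
Under exogeneity alone the bounds on PN are max{0,(p₁−p₀)/p₁} ≤ PN ≤ min{1,(1−p₀)/p₁}.
  lower = (p₁ − p₀)/p₁ = 0.312 / 0.831 ≈ 0.3755
  upper = min{1, (1 − p₀)/p₁} = 0.481 / 0.831 ≈ 0.5788

0.375 ≤ PN ≤ 0.579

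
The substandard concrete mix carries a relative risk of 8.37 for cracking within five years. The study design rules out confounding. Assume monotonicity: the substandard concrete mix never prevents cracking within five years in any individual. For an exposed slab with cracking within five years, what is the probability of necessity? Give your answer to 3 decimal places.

PN ≈ 0.881

Under exogeneity and monotonicity, PN = (RR − 1) / RR = 1 − 1/RR.
PN = (8.37 − 1) / 8.37 = 7.37 / 8.37 ≈ 0.8805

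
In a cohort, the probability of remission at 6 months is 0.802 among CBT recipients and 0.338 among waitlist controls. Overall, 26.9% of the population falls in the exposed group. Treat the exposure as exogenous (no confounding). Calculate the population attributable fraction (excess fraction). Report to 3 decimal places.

PAF ≈ 0.270

Let p₁ = 0.802, p₀ = 0.338.
Overall risk P(Y=1) = π·p₁ + (1−π)·p₀ = 0.269×0.802 + 0.731×0.338 = 0.46282.
Under exogeneity, PAF = [P(Y=1) − p₀] / P(Y=1).
PAF = (0.46282 − 0.338) / 0.46282 ≈ 0.2697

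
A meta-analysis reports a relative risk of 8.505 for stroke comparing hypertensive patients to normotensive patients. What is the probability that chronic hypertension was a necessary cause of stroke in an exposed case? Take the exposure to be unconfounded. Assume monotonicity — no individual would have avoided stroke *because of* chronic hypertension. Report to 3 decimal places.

PN ≈ 0.882

Under exogeneity and monotonicity, PN = (RR − 1) / RR = 1 − 1/RR.
PN = (8.505 − 1) / 8.505 = 7.505 / 8.505 ≈ 0.8824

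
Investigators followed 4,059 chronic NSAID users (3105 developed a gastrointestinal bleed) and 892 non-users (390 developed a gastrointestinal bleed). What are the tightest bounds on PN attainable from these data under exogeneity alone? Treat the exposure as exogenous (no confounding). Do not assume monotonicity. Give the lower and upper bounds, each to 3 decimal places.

p₁ = P(outcome | exposed) = 3105/4059 = 0.76497
p₀ = P(outcome | unexposed) = 390/892 = 0.43722
Under exogeneity alone the bounds on PN are max{0,(p₁−p₀)/p₁} ≤ PN ≤ min{1,(1−p₀)/p₁}.
  lower = (p₁ − p₀)/p₁ = 0.32775 / 0.76497 ≈ 0.4284
  upper = min{1, (1 − p₀)/p₁} = 0.56278 / 0.76497 ≈ 0.7357

0.428 ≤ PN ≤ 0.736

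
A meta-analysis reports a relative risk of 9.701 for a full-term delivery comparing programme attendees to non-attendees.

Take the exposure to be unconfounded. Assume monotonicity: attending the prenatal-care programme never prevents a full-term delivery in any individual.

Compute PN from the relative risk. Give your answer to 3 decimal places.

PN ≈ 0.897

Under exogeneity and monotonicity, PN = (RR − 1) / RR = 1 − 1/RR.
PN = (9.701 − 1) / 9.701 = 8.701 / 9.701 ≈ 0.8969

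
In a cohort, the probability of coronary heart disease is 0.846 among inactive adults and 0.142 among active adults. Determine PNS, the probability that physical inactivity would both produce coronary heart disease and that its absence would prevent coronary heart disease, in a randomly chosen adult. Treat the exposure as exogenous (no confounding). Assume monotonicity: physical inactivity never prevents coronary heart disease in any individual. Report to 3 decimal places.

Let p₁ = 0.846, p₀ = 0.142.
Under exogeneity and monotonicity, PNS = p₁ − p₀.
PNS = 0.846 − 0.142 = 0.704

PNS ≈ 0.704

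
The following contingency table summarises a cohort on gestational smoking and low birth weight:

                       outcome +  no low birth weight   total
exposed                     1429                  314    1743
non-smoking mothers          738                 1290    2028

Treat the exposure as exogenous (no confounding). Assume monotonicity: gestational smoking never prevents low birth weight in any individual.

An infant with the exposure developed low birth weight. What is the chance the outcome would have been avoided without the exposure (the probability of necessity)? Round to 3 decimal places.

p₁ = P(outcome | exposed) = 1429/1743 = 0.81985
p₀ = P(outcome | unexposed) = 738/2028 = 0.36391
Under exogeneity and monotonicity, PN = (p₁ − p₀)/p₁.
PN = (0.81985 − 0.36391) / 0.81985 ≈ 0.5561

PN ≈ 0.556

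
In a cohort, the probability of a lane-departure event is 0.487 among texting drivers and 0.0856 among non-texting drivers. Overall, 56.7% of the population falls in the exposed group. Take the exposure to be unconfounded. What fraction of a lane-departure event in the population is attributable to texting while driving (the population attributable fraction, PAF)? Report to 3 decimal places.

PAF ≈ 0.727

Let p₁ = 0.487, p₀ = 0.0856.
Overall risk P(Y=1) = π·p₁ + (1−π)·p₀ = 0.567×0.487 + 0.433×0.0856 = 0.31319.
Under exogeneity, PAF = [P(Y=1) − p₀] / P(Y=1).
PAF = (0.31319 − 0.0856) / 0.31319 ≈ 0.7267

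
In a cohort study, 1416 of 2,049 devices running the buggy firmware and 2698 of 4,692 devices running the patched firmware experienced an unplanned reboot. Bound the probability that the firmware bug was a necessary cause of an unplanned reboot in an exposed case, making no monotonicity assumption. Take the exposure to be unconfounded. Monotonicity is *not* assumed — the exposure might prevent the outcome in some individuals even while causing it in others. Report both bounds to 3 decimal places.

0.168 ≤ PN ≤ 0.615

p₁ = P(outcome | exposed) = 1416/2049 = 0.69107
p₀ = P(outcome | unexposed) = 2698/4692 = 0.57502
Under exogeneity alone the bounds on PN are max{0,(p₁−p₀)/p₁} ≤ PN ≤ min{1,(1−p₀)/p₁}.
  lower = (p₁ − p₀)/p₁ = 0.11605 / 0.69107 ≈ 0.1679
  upper = min{1, (1 − p₀)/p₁} = 0.42498 / 0.69107 ≈ 0.6150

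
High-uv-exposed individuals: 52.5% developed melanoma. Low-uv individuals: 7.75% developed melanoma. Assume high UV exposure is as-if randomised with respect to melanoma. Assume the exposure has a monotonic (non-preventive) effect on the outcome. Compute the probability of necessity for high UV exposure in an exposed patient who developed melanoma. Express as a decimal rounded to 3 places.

p₁ = 0.525, p₀ = 0.0775.
Under exogeneity and monotonicity, PN = (p₁ − p₀) / p₁.
PN = (0.525 − 0.0775) / 0.525 = 0.4475 / 0.525 ≈ 0.8524

PN ≈ 0.852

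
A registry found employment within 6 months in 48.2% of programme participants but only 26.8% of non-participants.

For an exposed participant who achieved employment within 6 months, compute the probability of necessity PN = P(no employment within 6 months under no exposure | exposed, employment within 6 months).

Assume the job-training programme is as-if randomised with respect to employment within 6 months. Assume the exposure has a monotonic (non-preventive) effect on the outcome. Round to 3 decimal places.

PN ≈ 0.444

p₁ = 0.482, p₀ = 0.268.
Under exogeneity and monotonicity, PN = (p₁ − p₀) / p₁.
PN = (0.482 − 0.268) / 0.482 = 0.214 / 0.482 ≈ 0.4440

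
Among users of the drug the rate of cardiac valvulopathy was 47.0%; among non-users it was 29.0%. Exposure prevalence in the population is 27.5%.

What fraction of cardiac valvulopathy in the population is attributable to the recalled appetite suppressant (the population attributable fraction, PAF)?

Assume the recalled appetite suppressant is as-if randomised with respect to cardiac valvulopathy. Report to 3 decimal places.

p₁ = 0.47, p₀ = 0.29.
Overall risk P(Y=1) = π·p₁ + (1−π)·p₀ = 0.275×0.47 + 0.725×0.29 = 0.3395.
Under exogeneity, PAF = [P(Y=1) − p₀] / P(Y=1).
PAF = (0.3395 − 0.29) / 0.3395 ≈ 0.1458

PAF ≈ 0.146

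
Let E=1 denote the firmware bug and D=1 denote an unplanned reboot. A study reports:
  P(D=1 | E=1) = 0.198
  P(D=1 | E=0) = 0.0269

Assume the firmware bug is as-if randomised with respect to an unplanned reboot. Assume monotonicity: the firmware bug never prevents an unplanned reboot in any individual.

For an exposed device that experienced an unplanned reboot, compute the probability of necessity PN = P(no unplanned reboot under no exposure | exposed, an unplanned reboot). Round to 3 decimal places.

PN ≈ 0.864

Let p₁ = 0.198, p₀ = 0.0269.
Under exogeneity and monotonicity, PN = (p₁ − p₀) / p₁.
PN = (0.198 − 0.0269) / 0.198 = 0.1711 / 0.198 ≈ 0.8641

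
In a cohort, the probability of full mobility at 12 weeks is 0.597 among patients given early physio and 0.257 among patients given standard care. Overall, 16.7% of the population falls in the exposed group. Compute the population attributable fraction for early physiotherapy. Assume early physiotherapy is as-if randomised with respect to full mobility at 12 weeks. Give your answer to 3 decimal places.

Let p₁ = 0.597, p₀ = 0.257.
Overall risk P(Y=1) = π·p₁ + (1−π)·p₀ = 0.167×0.597 + 0.833×0.257 = 0.31378.
Under exogeneity, PAF = [P(Y=1) − p₀] / P(Y=1).
PAF = (0.31378 − 0.257) / 0.31378 ≈ 0.1810

PAF ≈ 0.181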